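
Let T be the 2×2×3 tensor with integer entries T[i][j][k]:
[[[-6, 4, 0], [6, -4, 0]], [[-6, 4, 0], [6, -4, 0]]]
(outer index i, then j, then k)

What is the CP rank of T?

Lower bound: T ≠ 0 (e.g. T[0,0,0] = -6), so rank(T) ≥ 1.
Upper bound: if T = a ∘ b ∘ c then every fibre of T is a multiple of the corresponding factor, so read the factors off the fibres through the nonzero entry T[0,0,0] = -6.
The mode-1 fibre T[:,0,0] = [-6, -6] gives a = (1, 1) (primitive direction); the mode-2 fibre T[0,:,0] = [-6, 6] gives b = (1, -1); then c[k] = T[0,0,k] / (a[0]·b[0]) = [-6, 4, 0] / 1 = (-6, 4, 0).
Expanding (1, 1) ∘ (1, -1) ∘ (-6, 4, 0) reproduces all 12 entries of T, so T = (1, 1) ∘ (1, -1) ∘ (-6, 4, 0) and rank(T) ≤ 1.
These bounds meet, so rank(T) = 1.

1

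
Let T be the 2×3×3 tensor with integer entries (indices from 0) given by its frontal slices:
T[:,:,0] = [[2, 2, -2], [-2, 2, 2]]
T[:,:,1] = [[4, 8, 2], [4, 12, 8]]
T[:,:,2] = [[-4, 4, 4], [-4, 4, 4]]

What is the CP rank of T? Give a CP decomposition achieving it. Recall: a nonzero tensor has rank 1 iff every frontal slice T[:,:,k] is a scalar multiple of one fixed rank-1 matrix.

rank(T) = 3

Lower bound: the mode-2 unfolding of T (rows indexed by j, columns by (i,k) = (0,0), (0,1), (0,2), (1,0), (1,1), (1,2)) is [[2, 4, -4, -2, 4, -4], [2, 8, 4, 2, 12, 4], [-2, 2, 4, 2, 8, 4]].
There the 3×3 minor on rows j ∈ {0, 1, 2}, columns (i,k) ∈ {(0,0), (0,1), (0,2)} is det [[2, 4, -4], [2, 8, 4], [-2, 2, 4]] = -96 ≠ 0, so this unfolding has rank ≥ 3; CP rank is at least every unfolding rank, so rank(T) ≥ 3. (This is only a lower bound: in general the CP rank may exceed every unfolding rank, so we still need to exhibit 3 rank-1 terms summing to T.)
Upper bound: T is a sum of 3 rank-1 terms, T = [1, 0] ∘ [1, 0, -1] ∘ [4, 4, 0] + [1, 1] ∘ [1, -1, -1] ∘ [-2, -4, -4] + [1, 2] ∘ [2, 2, 1] ∘ [0, 2, 0] (one valid choice — decompositions are not unique — normalised so each a, b is primitive with positive first nonzero entry; check it by expanding all entries), so rank(T) ≤ 3.
These bounds meet, so rank(T) = 3.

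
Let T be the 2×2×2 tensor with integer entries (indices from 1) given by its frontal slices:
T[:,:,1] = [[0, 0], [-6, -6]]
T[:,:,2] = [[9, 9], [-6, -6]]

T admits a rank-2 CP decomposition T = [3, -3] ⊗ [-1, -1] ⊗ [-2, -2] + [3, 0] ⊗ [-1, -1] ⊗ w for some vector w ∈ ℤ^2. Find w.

w = [2, -1]

Subtract the known terms from T to get the rank-1 residual R = [3, 0] ⊗ [-1, -1] ⊗ w, so R[i,j,k] = a[i]·b[j]·w[k]. Pick indices with nonzero a[1]·b[1] = (3)·(-1) = -3. Only the fibre through (1,1,·) is needed: R[1,1,:] = T[1,1,:] − Σₗ aₗ[1]bₗ[1]cₗ = [0, 9] − (3)·(-1)·[-2, -2] = [-6, 3]. Then w[k] = R[1,1,k] / -3 for each k, giving w = [-6, 3] / -3 = [2, -1].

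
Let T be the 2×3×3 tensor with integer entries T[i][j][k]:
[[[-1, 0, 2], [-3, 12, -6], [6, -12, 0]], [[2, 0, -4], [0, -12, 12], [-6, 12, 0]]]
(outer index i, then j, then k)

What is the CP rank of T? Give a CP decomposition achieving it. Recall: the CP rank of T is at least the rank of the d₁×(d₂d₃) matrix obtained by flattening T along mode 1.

rank(T) = 2

Lower bound: the mode-2 unfolding of T (rows indexed by j, columns by (i,k) = (0,0), (0,1), (0,2), (1,0), (1,1), (1,2)) is [[-1, 0, 2, 2, 0, -4], [-3, 12, -6, 0, -12, 12], [6, -12, 0, -6, 12, 0]].
There the 2×2 minor on rows j ∈ {0, 1}, columns (i,k) ∈ {(0,0), (0,1)} is det [[-1, 0], [-3, 12]] = -12 ≠ 0, so this unfolding has rank ≥ 2; CP rank is at least every unfolding rank, so rank(T) ≥ 2. (Unfolding ranks only ever bound the CP rank from below — rank(T) can be strictly larger than all of them — so the matching upper bound has to come from an explicit 2-term decomposition.)
Upper bound — finding two terms. Write S_k = T[:,:,k] for the frontal slices: S₀ = [[-1, -3, 6], [2, 0, -6]], S₁ = [[0, 12, -12], [0, -12, 12]], S₂ = [[2, -6, 0], [-4, 12, 0]].
If T = a₁ ⊗ b₁ ⊗ c₁ + a₂ ⊗ b₂ ⊗ c₂ then each S_k = c₁[k]·a₁b₁ᵀ + c₂[k]·a₂b₂ᵀ. S₀ and S₁ are linearly independent, so a₁b₁ᵀ and a₂b₂ᵀ must span the same plane of matrices: they are the rank-1 matrices of the form x·S₀ + y·S₁.
The 2×2 minor of x·S₀ + y·S₁ on rows {0,1}, columns {0,1} is 6·x² − 12·xy = 6·(x − 2·y)(x), vanishing at (x:y) = (2:1) and (0:1).
M₁ = 2·S₀ + S₁ = [[-2, 6, 0], [4, -12, 0]] = (-2)·(1, -2)(1, -3, 0)ᵀ and M₂ = S₁ = [[0, 12, -12], [0, -12, 12]] = 12·(1, -1)(0, 1, -1)ᵀ, so take a₁ = (1, -2), b₁ = (1, -3, 0), a₂ = (1, -1), b₂ = (0, 1, -1).
Each slice is an integer combination of E₁ = a₁b₁ᵀ and E₂ = a₂b₂ᵀ: S₀ = −E₁ − 6·E₂, S₁ = 12·E₂, S₂ = 2·E₁; reading off coefficients, c₁ = (-1, 0, 2) and c₂ = (-6, 12, 0).
Hence T = (1, -2) ⊗ (1, -3, 0) ⊗ (-1, 0, 2) + (1, -1) ⊗ (0, 1, -1) ⊗ (-6, 12, 0), so rank(T) ≤ 2.
These bounds meet, so rank(T) = 2.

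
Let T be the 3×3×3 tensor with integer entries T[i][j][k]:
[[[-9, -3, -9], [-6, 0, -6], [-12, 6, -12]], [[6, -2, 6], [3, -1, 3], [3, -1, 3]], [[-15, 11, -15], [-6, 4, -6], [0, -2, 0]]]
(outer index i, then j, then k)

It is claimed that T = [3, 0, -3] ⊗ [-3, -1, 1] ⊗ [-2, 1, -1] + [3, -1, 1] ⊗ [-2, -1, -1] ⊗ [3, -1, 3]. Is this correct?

No

Reconstruct entry (0,0,0) from the claimed factors: Σₗ aₗ[0]bₗ[0]cₗ[0] = (3)·(-3)·(-2) + (3)·(-2)·(3) = 0, but T[0,0,0] = -9. The claim is false.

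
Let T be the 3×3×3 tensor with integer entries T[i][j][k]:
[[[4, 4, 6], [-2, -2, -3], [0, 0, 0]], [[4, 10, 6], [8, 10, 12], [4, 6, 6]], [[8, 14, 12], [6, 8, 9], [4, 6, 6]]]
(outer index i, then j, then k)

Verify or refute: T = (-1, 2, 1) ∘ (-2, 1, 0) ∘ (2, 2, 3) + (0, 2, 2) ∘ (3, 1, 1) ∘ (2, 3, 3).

Yes

Reconstruct entrywise from the claimed factors. For example, T[2,1,0] = 6 and Σₗ aₗ[2]bₗ[1]cₗ[0] = (1)·(1)·(2) + (2)·(1)·(2) = 6; checking all 27 entries, every one matches. The claim holds.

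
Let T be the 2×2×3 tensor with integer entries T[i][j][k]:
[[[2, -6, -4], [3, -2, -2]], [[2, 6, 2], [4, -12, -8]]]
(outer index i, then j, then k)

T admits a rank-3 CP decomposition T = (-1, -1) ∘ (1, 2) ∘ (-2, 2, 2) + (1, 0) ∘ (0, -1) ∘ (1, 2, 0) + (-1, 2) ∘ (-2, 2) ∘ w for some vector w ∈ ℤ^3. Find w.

Subtract the known terms from T to get the rank-1 residual R = (-1, 2) ∘ (-2, 2) ∘ w, so R[i,j,k] = a[i]·b[j]·w[k]. Pick indices with nonzero a[0]·b[0] = (-1)·(-2) = 2. Only the fibre through (0,0,·) is needed: R[0,0,:] = T[0,0,:] − Σₗ aₗ[0]bₗ[0]cₗ = [2, -6, -4] − (-1)·(1)·(-2, 2, 2) − (1)·(0)·(1, 2, 0) = [0, -4, -2]. Then w[k] = R[0,0,k] / 2 for each k, giving w = [0, -4, -2] / 2 = (0, -2, -1).

w = (0, -2, -1)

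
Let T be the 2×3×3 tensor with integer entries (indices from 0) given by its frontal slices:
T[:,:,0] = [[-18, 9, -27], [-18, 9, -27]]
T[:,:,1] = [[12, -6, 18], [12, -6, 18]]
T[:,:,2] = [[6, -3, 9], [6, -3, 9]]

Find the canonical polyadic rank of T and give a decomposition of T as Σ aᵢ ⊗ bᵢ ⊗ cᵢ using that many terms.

Lower bound: T ≠ 0 (e.g. T[0,0,0] = -18), so rank(T) ≥ 1.
Upper bound: if T = a ⊗ b ⊗ c then every fibre of T is a multiple of the corresponding factor, so read the factors off the fibres through the nonzero entry T[0,0,0] = -18.
The mode-1 fibre T[:,0,0] = [-18, -18] gives a = (1, 1) (primitive direction); the mode-2 fibre T[0,:,0] = [-18, 9, -27] gives b = (2, -1, 3); then c[k] = T[0,0,k] / (a[0]·b[0]) = [-18, 12, 6] / 2 = (-9, 6, 3).
Expanding (1, 1) ⊗ (2, -1, 3) ⊗ (-9, 6, 3) reproduces all 18 entries of T, so T = (1, 1) ⊗ (2, -1, 3) ⊗ (-9, 6, 3) and rank(T) ≤ 1.
These bounds meet, so rank(T) = 1.

rank(T) = 1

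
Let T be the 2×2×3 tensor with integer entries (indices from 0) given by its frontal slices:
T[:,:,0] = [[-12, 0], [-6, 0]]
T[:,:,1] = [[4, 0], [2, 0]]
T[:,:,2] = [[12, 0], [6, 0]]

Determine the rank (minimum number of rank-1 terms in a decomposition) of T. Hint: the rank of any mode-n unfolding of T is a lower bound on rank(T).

1

Lower bound: T ≠ 0 (e.g. T[0,0,0] = -12), so rank(T) ≥ 1.
Upper bound: if T = a ⊗ b ⊗ c then every fibre of T is a multiple of the corresponding factor, so read the factors off the fibres through the nonzero entry T[0,0,0] = -12.
The mode-1 fibre T[:,0,0] = [-12, -6] gives a = [2, 1] (primitive direction); the mode-2 fibre T[0,:,0] = [-12, 0] gives b = [1, 0]; then c[k] = T[0,0,k] / (a[0]·b[0]) = [-12, 4, 12] / 2 = [-6, 2, 6].
Expanding [2, 1] ⊗ [1, 0] ⊗ [-6, 2, 6] reproduces all 12 entries of T, so T = [2, 1] ⊗ [1, 0] ⊗ [-6, 2, 6] and rank(T) ≤ 1.
These bounds meet, so rank(T) = 1.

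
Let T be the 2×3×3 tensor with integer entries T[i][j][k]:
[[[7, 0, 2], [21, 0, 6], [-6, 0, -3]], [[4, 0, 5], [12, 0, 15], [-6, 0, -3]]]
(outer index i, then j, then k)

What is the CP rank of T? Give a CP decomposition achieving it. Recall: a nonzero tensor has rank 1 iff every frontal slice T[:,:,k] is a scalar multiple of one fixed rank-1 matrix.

rank(T) = 2

Lower bound: the mode-2 unfolding of T (rows indexed by j, columns by (i,k) = (0,0), (0,1), (0,2), (1,0), (1,1), (1,2)) is [[7, 0, 2, 4, 0, 5], [21, 0, 6, 12, 0, 15], [-6, 0, -3, -6, 0, -3]].
There the 2×2 minor on rows j ∈ {0, 2}, columns (i,k) ∈ {(0,0), (0,2)} is det [[7, 2], [-6, -3]] = -9 ≠ 0, so this unfolding has rank ≥ 2; CP rank is at least every unfolding rank, so rank(T) ≥ 2. (Flattening ranks never certify an upper bound on CP rank; for that we must actually write T with 2 rank-1 terms.)
Upper bound — finding two terms. Write S_k = T[:,:,k] for the frontal slices: S₀ = [[7, 21, -6], [4, 12, -6]], S₁ = [[0, 0, 0], [0, 0, 0]], S₂ = [[2, 6, -3], [5, 15, -3]].
If T = a₁ ⊗ b₁ ⊗ c₁ + a₂ ⊗ b₂ ⊗ c₂ then each S_k = c₁[k]·a₁b₁ᵀ + c₂[k]·a₂b₂ᵀ. S₀ and S₂ are linearly independent, so a₁b₁ᵀ and a₂b₂ᵀ must span the same plane of matrices: they are the rank-1 matrices of the form x·S₀ + y·S₂.
The 2×2 minor of x·S₀ + y·S₂ on rows {0,1}, columns {0,2} is −18·x² + 9·xy + 9·y² = (-9)·(x − y)(2·x + y), vanishing at (x:y) = (1:1) and (1:-2).
M₁ = S₀ + S₂ = [[9, 27, -9], [9, 27, -9]] = 9·[1, 1][1, 3, -1]ᵀ and M₂ = S₀ − 2·S₂ = [[3, 9, 0], [-6, -18, 0]] = 3·[1, -2][1, 3, 0]ᵀ, so take a₁ = [1, 1], b₁ = [1, 3, -1], a₂ = [1, -2], b₂ = [1, 3, 0].
Each slice is an integer combination of E₁ = a₁b₁ᵀ and E₂ = a₂b₂ᵀ: S₀ = 6·E₁ + E₂, S₁ = 0, S₂ = 3·E₁ − E₂; reading off coefficients, c₁ = [6, 0, 3] and c₂ = [1, 0, -1].
Hence T = [1, 1] ⊗ [1, 3, -1] ⊗ [6, 0, 3] + [1, -2] ⊗ [1, 3, 0] ⊗ [1, 0, -1], so rank(T) ≤ 2.
These bounds meet, so rank(T) = 2.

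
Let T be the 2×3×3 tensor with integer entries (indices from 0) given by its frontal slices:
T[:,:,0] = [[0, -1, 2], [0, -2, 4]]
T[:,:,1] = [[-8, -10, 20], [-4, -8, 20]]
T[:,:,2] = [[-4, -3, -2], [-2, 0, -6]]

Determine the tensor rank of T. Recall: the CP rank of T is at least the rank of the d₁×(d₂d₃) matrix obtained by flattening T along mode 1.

3

Lower bound: the mode-3 unfolding of T (rows indexed by k, columns by (i,j) = (0,0), (0,1), (0,2), (1,0), (1,1), (1,2)) is [[0, -1, 2, 0, -2, 4], [-8, -10, 20, -4, -8, 20], [-4, -3, -2, -2, 0, -6]].
There the 3×3 minor on rows k ∈ {0, 1, 2}, columns (i,j) ∈ {(0,0), (0,1), (0,2)} is det [[0, -1, 2], [-8, -10, 20], [-4, -3, -2]] = 64 ≠ 0, so this unfolding has rank ≥ 3; CP rank is at least every unfolding rank, so rank(T) ≥ 3. (Unfolding ranks only ever bound the CP rank from below — rank(T) can be strictly larger than all of them — so the matching upper bound has to come from an explicit 3-term decomposition.)
Upper bound: T is a sum of 3 rank-1 terms, T = [1, 1] ⊗ [0, 0, 1] ⊗ [0, 8, -4] + [1, 2] ⊗ [0, 1, -2] ⊗ [-1, -2, 1] + [2, 1] ⊗ [1, 1, -1] ⊗ [0, -4, -2] (written with every a and b primitive with positive leading entry and the scale carried by c; CP decompositions are not unique, and this one is verified by expanding entrywise), so rank(T) ≤ 3.
These bounds meet, so rank(T) = 3.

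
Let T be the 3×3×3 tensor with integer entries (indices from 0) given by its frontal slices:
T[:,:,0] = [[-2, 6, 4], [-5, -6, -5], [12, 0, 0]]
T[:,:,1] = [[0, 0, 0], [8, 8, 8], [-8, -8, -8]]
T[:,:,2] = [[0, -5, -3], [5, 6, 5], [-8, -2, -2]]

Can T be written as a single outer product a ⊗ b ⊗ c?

The mode-1 unfolding of T (rows indexed by i, columns by (j,k) = (0,0), (0,1), (0,2), (1,0), (1,1), (1,2), (2,0), (2,1), (2,2)) is [[-2, 0, 0, 6, 0, -5, 4, 0, -3], [-5, 8, 5, -6, 8, 6, -5, 8, 5], [12, -8, -8, 0, -8, -2, 0, -8, -2]].
There the 3×3 minor on rows i ∈ {0, 1, 2}, columns (j,k) ∈ {(0,0), (0,1), (0,2)} is det [[-2, 0, 0], [-5, 8, 5], [12, -8, -8]] = 48 ≠ 0, so this unfolding has rank ≥ 3; CP rank is at least every unfolding rank, so rank(T) ≥ 3.
In particular rank(T) ≥ 3 > 1, so T is not rank-1.

No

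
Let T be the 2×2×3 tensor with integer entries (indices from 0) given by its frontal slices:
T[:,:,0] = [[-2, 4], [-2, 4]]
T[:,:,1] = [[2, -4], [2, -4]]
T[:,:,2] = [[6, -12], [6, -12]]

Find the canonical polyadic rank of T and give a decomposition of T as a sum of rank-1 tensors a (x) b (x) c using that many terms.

rank(T) = 1

Lower bound: T ≠ 0 (e.g. T[0,0,0] = -2), so rank(T) ≥ 1.
Upper bound: the mode-1 fibre T[:,0,0] = [-2, -2] gives a = [1, 1] (primitive direction); the mode-2 fibre T[0,:,0] = [-2, 4] gives b = [1, -2]; then c[k] = T[0,0,k] / (a[0]·b[0]) = [-2, 2, 6] / 1 = [-2, 2, 6].
Expanding [1, 1] (x) [1, -2] (x) [-2, 2, 6] reproduces all 12 entries of T, so T = [1, 1] (x) [1, -2] (x) [-2, 2, 6] and rank(T) ≤ 1.
These bounds meet, so rank(T) = 1.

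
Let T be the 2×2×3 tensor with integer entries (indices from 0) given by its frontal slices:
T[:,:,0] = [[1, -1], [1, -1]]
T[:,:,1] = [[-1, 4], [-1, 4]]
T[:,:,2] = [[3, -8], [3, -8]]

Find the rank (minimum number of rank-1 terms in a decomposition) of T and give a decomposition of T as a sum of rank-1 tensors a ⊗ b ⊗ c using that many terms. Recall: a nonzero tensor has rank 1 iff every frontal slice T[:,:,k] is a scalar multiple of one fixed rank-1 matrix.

rank(T) = 2

Lower bound: the mode-3 unfolding of T (rows indexed by k, columns by (i,j) = (0,0), (0,1), (1,0), (1,1)) is [[1, -1, 1, -1], [-1, 4, -1, 4], [3, -8, 3, -8]].
There the 2×2 minor on rows k ∈ {0, 1}, columns (i,j) ∈ {(0,0), (0,1)} is det [[1, -1], [-1, 4]] = 3 ≠ 0, so this unfolding has rank ≥ 2; CP rank is at least every unfolding rank, so rank(T) ≥ 2. (This is only a lower bound: in general the CP rank may exceed every unfolding rank, so we still need to exhibit 2 rank-1 terms summing to T.)
Upper bound — finding two terms. Every mode-1 slice of T is a multiple of one matrix: T[i,:,:] = a[i]·M with a = (1, 1) and M = [[1, -1, 3], [-1, 4, -8]] (rows indexed by j, columns by k). So it suffices to write M as a sum of two rank-1 matrices.
Splitting M by its rows (j = 0, 1), M = (1, 0)(1, -1, 3)ᵀ + (0, 1)(-1, 4, -8)ᵀ.
Hence T = (1, 1) ⊗ (1, 0) ⊗ (1, -1, 3) + (1, 1) ⊗ (0, 1) ⊗ (-1, 4, -8), so rank(T) ≤ 2.
These bounds meet, so rank(T) = 2.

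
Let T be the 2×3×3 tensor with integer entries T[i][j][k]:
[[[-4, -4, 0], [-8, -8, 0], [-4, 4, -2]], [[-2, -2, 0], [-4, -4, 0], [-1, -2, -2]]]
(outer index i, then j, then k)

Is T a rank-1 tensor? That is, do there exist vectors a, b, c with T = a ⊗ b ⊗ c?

No

The mode-3 unfolding of T (rows indexed by k, columns by (i,j) = (0,0), (0,1), (0,2), (1,0), (1,1), (1,2)) is [[-4, -8, -4, -2, -4, -1], [-4, -8, 4, -2, -4, -2], [0, 0, -2, 0, 0, -2]].
There the 3×3 minor on rows k ∈ {0, 1, 2}, columns (i,j) ∈ {(0,0), (0,2), (1,2)} is det [[-4, -4, -1], [-4, 4, -2], [0, -2, -2]] = 72 ≠ 0, so this unfolding has rank ≥ 3; CP rank is at least every unfolding rank, so rank(T) ≥ 3.
In particular rank(T) ≥ 3 > 1, so T is not rank-1.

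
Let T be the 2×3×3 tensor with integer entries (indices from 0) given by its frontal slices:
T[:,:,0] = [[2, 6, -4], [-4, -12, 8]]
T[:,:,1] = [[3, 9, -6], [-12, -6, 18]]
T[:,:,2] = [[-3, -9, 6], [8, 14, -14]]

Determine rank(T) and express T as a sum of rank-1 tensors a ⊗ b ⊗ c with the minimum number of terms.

rank(T) = 2

Lower bound: in the mode-1 unfolding of T (rows indexed by i, columns by (j,k)) the 2×2 minor on rows i ∈ {0, 1}, columns (j,k) ∈ {(0,0), (0,1)} is det [[2, 3], [-4, -12]] = -12 ≠ 0, so that unfolding has rank ≥ 2 and hence rank(T) ≥ 2 (CP rank is at least every unfolding rank, though it can be larger).
Upper bound: with S_k = T[:,:,k], the two rank-1 terms a₁b₁ᵀ, a₂b₂ᵀ are the rank-1 members of the pencil x·S₀ + y·S₁.
The 2×2 minor of x·S₀ + y·S₁ on rows {0,1}, columns {0,1} is 60·xy + 90·y² = 30·(2·x + 3·y)(y), vanishing at (x:y) = (3:-2) and (1:0).
M₁ = 3·S₀ − 2·S₁ = [[0, 0, 0], [12, -24, -12]] = 12·(0, 1)(1, -2, -1)ᵀ and M₂ = S₀ = [[2, 6, -4], [-4, -12, 8]] = 2·(1, -2)(1, 3, -2)ᵀ, so take a₁ = (0, 1), b₁ = (1, -2, -1), a₂ = (1, -2), b₂ = (1, 3, -2).
Each slice is an integer combination of E₁ = a₁b₁ᵀ and E₂ = a₂b₂ᵀ: S₀ = 2·E₂, S₁ = −6·E₁ + 3·E₂, S₂ = 2·E₁ − 3·E₂; reading off coefficients, c₁ = (0, -6, 2) and c₂ = (2, 3, -3).
Hence T = (0, 1) ⊗ (1, -2, -1) ⊗ (0, -6, 2) + (1, -2) ⊗ (1, 3, -2) ⊗ (2, 3, -3), so rank(T) ≤ 2.
These bounds meet, so rank(T) = 2.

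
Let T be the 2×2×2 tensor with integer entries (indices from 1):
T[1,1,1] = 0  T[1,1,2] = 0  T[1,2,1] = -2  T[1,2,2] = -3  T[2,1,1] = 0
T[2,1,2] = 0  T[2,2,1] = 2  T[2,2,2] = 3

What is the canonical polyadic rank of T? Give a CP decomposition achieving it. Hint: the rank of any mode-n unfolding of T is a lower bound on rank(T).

Lower bound: T ≠ 0 (e.g. T[1,2,1] = -2), so rank(T) ≥ 1.
Upper bound: if T = a ⊗ b ⊗ c then every fibre of T is a multiple of the corresponding factor, so read the factors off the fibres through the nonzero entry T[1,2,1] = -2.
The mode-1 fibre T[:,2,1] = [-2, 2] gives a = [1, -1] (primitive direction); the mode-2 fibre T[1,:,1] = [0, -2] gives b = [0, 1]; then c[k] = T[1,2,k] / (a[1]·b[2]) = [-2, -3] / 1 = [-2, -3].
Expanding [1, -1] ⊗ [0, 1] ⊗ [-2, -3] reproduces all 8 entries of T, so T = [1, -1] ⊗ [0, 1] ⊗ [-2, -3] and rank(T) ≤ 1.
These bounds meet, so rank(T) = 1.
Check entry T[2,2,1] = 2: (-1)·(1)·(-2) = 2.

rank(T) = 1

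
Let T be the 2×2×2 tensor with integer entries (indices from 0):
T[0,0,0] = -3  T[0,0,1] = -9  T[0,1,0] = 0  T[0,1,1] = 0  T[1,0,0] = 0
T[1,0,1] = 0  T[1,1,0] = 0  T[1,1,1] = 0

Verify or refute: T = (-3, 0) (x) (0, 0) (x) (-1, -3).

Reconstruct entry (0,0,0) from the claimed factors: Σₗ aₗ[0]bₗ[0]cₗ[0] = (-3)·(0)·(-1) = 0, but T[0,0,0] = -3. The claim is false.

No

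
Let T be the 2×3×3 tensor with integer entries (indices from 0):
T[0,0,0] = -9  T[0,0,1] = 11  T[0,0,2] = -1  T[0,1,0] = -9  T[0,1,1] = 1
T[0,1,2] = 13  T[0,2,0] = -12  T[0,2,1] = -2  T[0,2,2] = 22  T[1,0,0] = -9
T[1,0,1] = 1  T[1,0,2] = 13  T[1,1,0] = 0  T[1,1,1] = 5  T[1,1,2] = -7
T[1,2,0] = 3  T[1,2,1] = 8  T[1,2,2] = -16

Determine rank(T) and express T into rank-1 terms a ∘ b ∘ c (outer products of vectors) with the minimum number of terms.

Lower bound: the mode-2 unfolding of T (rows indexed by j, columns by (i,k) = (0,0), (0,1), (0,2), (1,0), (1,1), (1,2)) is [[-9, 11, -1, -9, 1, 13], [-9, 1, 13, 0, 5, -7], [-12, -2, 22, 3, 8, -16]].
There the 2×2 minor on rows j ∈ {0, 1}, columns (i,k) ∈ {(0,0), (0,1)} is det [[-9, 11], [-9, 1]] = 90 ≠ 0, so this unfolding has rank ≥ 2; CP rank is at least every unfolding rank, so rank(T) ≥ 2. (This is only a lower bound: in general the CP rank may exceed every unfolding rank, so we still need to exhibit 2 rank-1 terms summing to T.)
Upper bound — finding two terms. Write S_k = T[:,:,k] for the frontal slices: S₀ = [[-9, -9, -12], [-9, 0, 3]], S₁ = [[11, 1, -2], [1, 5, 8]], S₂ = [[-1, 13, 22], [13, -7, -16]].
If T = a₁ ∘ b₁ ∘ c₁ + a₂ ∘ b₂ ∘ c₂ then each S_k = c₁[k]·a₁b₁ᵀ + c₂[k]·a₂b₂ᵀ. S₀ and S₁ are linearly independent, so a₁b₁ᵀ and a₂b₂ᵀ must span the same plane of matrices: they are the rank-1 matrices of the form x·S₀ + y·S₁.
The 2×2 minor of x·S₀ + y·S₁ on rows {0,1}, columns {0,1} is −81·x² − 27·xy + 54·y² = (-27)·(3·x − 2·y)(x + y), vanishing at (x:y) = (2:3) and (1:-1).
M₁ = 2·S₀ + 3·S₁ = [[15, -15, -30], [-15, 15, 30]] = 15·[1, -1][1, -1, -2]ᵀ and M₂ = S₀ − S₁ = [[-20, -10, -10], [-10, -5, -5]] = (-5)·[2, 1][2, 1, 1]ᵀ, so take a₁ = [1, -1], b₁ = [1, -1, -2], a₂ = [2, 1], b₂ = [2, 1, 1].
Each slice is an integer combination of E₁ = a₁b₁ᵀ and E₂ = a₂b₂ᵀ: S₀ = 3·E₁ − 3·E₂, S₁ = 3·E₁ + 2·E₂, S₂ = −9·E₁ + 2·E₂; reading off coefficients, c₁ = [3, 3, -9] and c₂ = [-3, 2, 2].
Hence T = [1, -1] ∘ [1, -1, -2] ∘ [3, 3, -9] + [2, 1] ∘ [2, 1, 1] ∘ [-3, 2, 2], so rank(T) ≤ 2.
These bounds meet, so rank(T) = 2.

rank(T) = 2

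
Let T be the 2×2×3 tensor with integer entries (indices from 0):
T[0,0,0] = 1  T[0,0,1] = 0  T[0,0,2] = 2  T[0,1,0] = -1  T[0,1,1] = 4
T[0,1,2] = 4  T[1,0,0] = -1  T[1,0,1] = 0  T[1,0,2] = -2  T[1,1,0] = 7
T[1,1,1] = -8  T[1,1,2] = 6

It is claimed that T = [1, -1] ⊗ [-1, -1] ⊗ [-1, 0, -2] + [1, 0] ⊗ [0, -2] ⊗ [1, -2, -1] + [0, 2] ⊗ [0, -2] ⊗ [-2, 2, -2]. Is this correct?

Reconstruct entrywise from the claimed factors. For example, T[1,0,0] = -1 and Σₗ aₗ[1]bₗ[0]cₗ[0] = (-1)·(-1)·(-1) + (0)·(0)·(1) + (2)·(0)·(-2) = -1; checking all 12 entries, every one matches. The claim holds.

Yes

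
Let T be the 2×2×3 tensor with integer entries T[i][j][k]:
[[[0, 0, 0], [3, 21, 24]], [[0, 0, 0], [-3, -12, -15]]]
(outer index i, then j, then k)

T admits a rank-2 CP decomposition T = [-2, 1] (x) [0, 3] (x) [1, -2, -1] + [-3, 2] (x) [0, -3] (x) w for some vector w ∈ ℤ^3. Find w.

Subtract the known terms from T to get the rank-1 residual R = [-3, 2] (x) [0, -3] (x) w, so R[i,j,k] = a[i]·b[j]·w[k]. Pick indices with nonzero a[0]·b[1] = (-3)·(-3) = 9. Only the fibre through (0,1,·) is needed: R[0,1,:] = T[0,1,:] − Σₗ aₗ[0]bₗ[1]cₗ = [3, 21, 24] − (-2)·(3)·[1, -2, -1] = [9, 9, 18]. Then w[k] = R[0,1,k] / 9 for each k, giving w = [9, 9, 18] / 9 = [1, 1, 2].

w = [1, 1, 2]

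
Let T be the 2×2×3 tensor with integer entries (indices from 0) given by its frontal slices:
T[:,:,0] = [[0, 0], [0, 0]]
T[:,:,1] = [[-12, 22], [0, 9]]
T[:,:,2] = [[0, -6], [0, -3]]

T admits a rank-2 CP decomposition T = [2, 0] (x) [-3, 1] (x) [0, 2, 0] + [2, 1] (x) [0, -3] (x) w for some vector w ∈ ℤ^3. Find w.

Subtract the known terms from T to get the rank-1 residual R = [2, 1] (x) [0, -3] (x) w, so R[i,j,k] = a[i]·b[j]·w[k]. Pick indices with nonzero a[0]·b[1] = (2)·(-3) = -6. Only the fibre through (0,1,·) is needed: R[0,1,:] = T[0,1,:] − Σₗ aₗ[0]bₗ[1]cₗ = [0, 22, -6] − (2)·(1)·[0, 2, 0] = [0, 18, -6]. Then w[k] = R[0,1,k] / -6 for each k, giving w = [0, 18, -6] / -6 = [0, -3, 1].

w = [0, -3, 1]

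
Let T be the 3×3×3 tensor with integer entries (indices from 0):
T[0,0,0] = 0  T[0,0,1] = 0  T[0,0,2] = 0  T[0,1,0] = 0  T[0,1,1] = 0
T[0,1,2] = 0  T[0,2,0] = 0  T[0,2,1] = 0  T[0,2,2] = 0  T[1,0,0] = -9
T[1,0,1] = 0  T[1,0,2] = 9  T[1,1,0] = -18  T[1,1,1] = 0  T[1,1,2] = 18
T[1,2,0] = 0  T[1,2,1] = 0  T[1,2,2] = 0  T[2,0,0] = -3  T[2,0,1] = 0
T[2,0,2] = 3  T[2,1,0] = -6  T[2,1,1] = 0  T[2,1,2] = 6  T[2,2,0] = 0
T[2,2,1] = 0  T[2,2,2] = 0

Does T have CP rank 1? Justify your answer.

Yes

If T = a ⊗ b ⊗ c then every fibre of T is a multiple of the corresponding factor, so read the factors off the fibres through the nonzero entry T[1,0,0] = -9.
The mode-1 fibre T[:,0,0] = [0, -9, -3] gives a = [0, 3, 1] (primitive direction); the mode-2 fibre T[1,:,0] = [-9, -18, 0] gives b = [1, 2, 0]; then c[k] = T[1,0,k] / (a[1]·b[0]) = [-9, 0, 9] / 3 = [-3, 0, 3].
Expanding [0, 3, 1] ⊗ [1, 2, 0] ⊗ [-3, 0, 3] reproduces all 27 entries of T, so T = [0, 3, 1] ⊗ [1, 2, 0] ⊗ [-3, 0, 3] and rank(T) ≤ 1.
Equivalently every frontal slice T[:,:,k] is c[k] times the rank-1 matrix [0, 3, 1] ⊗ [1, 2, 0]. So T has rank 1 (it is nonzero).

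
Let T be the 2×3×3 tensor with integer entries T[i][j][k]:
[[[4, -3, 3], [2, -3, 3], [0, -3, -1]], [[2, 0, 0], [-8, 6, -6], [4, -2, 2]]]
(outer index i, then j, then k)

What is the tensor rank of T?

3

Lower bound: the mode-2 unfolding of T (rows indexed by j, columns by (i,k) = (0,0), (0,1), (0,2), (1,0), (1,1), (1,2)) is [[4, -3, 3, 2, 0, 0], [2, -3, 3, -8, 6, -6], [0, -3, -1, 4, -2, 2]].
There the 3×3 minor on rows j ∈ {0, 1, 2}, columns (i,k) ∈ {(0,0), (0,1), (0,2)} is det [[4, -3, 3], [2, -3, 3], [0, -3, -1]] = 24 ≠ 0, so this unfolding has rank ≥ 3; CP rank is at least every unfolding rank, so rank(T) ≥ 3. (Flattening ranks never certify an upper bound on CP rank; for that we must actually write T with 3 rank-1 terms.)
Upper bound: T is a sum of 3 rank-1 terms, T = (1, -1) (x) (1, 2, 0) (x) (2, -2, 2) + (1, 0) (x) (0, 0, 1) (x) (-2, -2, -2) + (1, 2) (x) (1, -1, 1) (x) (2, -1, 1) (written with every a and b primitive with positive leading entry and the scale carried by c; CP decompositions are not unique, and this one is verified by expanding entrywise), so rank(T) ≤ 3.
These bounds meet, so rank(T) = 3.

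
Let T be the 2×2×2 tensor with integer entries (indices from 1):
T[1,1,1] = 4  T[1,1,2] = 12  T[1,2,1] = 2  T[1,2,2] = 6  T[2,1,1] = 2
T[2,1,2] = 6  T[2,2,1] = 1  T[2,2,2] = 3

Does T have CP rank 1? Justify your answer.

Yes

If T = a (x) b (x) c then every fibre of T is a multiple of the corresponding factor, so read the factors off the fibres through the nonzero entry T[1,1,1] = 4.
The mode-1 fibre T[:,1,1] = [4, 2] gives a = [2, 1] (primitive direction); the mode-2 fibre T[1,:,1] = [4, 2] gives b = [2, 1]; then c[k] = T[1,1,k] / (a[1]·b[1]) = [4, 12] / 4 = [1, 3].
Expanding [2, 1] (x) [2, 1] (x) [1, 3] reproduces all 8 entries of T, so T = [2, 1] (x) [2, 1] (x) [1, 3] and rank(T) ≤ 1.
Equivalently every frontal slice T[:,:,k] is c[k] times the rank-1 matrix [2, 1] (x) [2, 1]. So T has rank 1 (it is nonzero).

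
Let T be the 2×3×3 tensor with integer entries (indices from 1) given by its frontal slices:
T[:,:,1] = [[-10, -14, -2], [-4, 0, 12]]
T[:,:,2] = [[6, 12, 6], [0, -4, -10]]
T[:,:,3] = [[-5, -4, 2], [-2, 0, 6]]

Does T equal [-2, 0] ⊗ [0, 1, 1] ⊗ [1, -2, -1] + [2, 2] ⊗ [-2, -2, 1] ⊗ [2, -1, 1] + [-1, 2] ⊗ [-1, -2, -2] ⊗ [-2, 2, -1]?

Reconstruct entrywise from the claimed factors. For example, T[1,3,3] = 2 and Σₗ aₗ[1]bₗ[3]cₗ[3] = (-2)·(1)·(-1) + (2)·(1)·(1) + (-1)·(-2)·(-1) = 2; checking all 18 entries, every one matches. The claim holds.

Yes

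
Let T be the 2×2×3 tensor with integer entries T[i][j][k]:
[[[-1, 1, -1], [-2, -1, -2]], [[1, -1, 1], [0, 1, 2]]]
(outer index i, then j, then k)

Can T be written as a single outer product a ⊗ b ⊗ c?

No

The mode-3 unfolding of T (rows indexed by k, columns by (i,j) = (0,0), (0,1), (1,0), (1,1)) is [[-1, -2, 1, 0], [1, -1, -1, 1], [-1, -2, 1, 2]].
There the 3×3 minor on rows k ∈ {0, 1, 2}, columns (i,j) ∈ {(0,0), (0,1), (1,1)} is det [[-1, -2, 0], [1, -1, 1], [-1, -2, 2]] = 6 ≠ 0, so this unfolding has rank ≥ 3; CP rank is at least every unfolding rank, so rank(T) ≥ 3.
In particular rank(T) ≥ 3 > 1, so T is not rank-1.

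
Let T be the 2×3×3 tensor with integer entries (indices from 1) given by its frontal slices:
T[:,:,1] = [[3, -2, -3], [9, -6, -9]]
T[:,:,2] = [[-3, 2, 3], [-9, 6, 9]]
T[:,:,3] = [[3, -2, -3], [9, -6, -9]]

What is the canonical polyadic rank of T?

1

Lower bound: T ≠ 0 (e.g. T[1,1,1] = 3), so rank(T) ≥ 1.
Upper bound: if T = a ∘ b ∘ c then every fibre of T is a multiple of the corresponding factor, so read the factors off the fibres through the nonzero entry T[1,1,1] = 3.
The mode-1 fibre T[:,1,1] = [3, 9] gives a = [1, 3] (primitive direction); the mode-2 fibre T[1,:,1] = [3, -2, -3] gives b = [3, -2, -3]; then c[k] = T[1,1,k] / (a[1]·b[1]) = [3, -3, 3] / 3 = [1, -1, 1].
Expanding [1, 3] ∘ [3, -2, -3] ∘ [1, -1, 1] reproduces all 18 entries of T, so T = [1, 3] ∘ [3, -2, -3] ∘ [1, -1, 1] and rank(T) ≤ 1.
These bounds meet, so rank(T) = 1.
Check entry T[2,3,3] = -9: (3)·(-3)·(1) = -9.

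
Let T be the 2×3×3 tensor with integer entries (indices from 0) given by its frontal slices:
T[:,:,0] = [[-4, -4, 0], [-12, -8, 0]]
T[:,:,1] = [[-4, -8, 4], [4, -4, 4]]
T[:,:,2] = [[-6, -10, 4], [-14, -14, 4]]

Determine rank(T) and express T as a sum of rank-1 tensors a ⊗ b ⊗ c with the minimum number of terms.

rank(T) = 3

Lower bound: the mode-2 unfolding of T (rows indexed by j, columns by (i,k) = (0,0), (0,1), (0,2), (1,0), (1,1), (1,2)) is [[-4, -4, -6, -12, 4, -14], [-4, -8, -10, -8, -4, -14], [0, 4, 4, 0, 4, 4]].
There the 3×3 minor on rows j ∈ {0, 1, 2}, columns (i,k) ∈ {(0,0), (0,1), (1,0)} is det [[-4, -4, -12], [-4, -8, -8], [0, 4, 0]] = 64 ≠ 0, so this unfolding has rank ≥ 3; CP rank is at least every unfolding rank, so rank(T) ≥ 3. (Flattening ranks never certify an upper bound on CP rank; for that we must actually write T with 3 rank-1 terms.)
Upper bound: T is a sum of 3 rank-1 terms, T = (0, 1) ⊗ (2, 1, 0) ⊗ (-4, 4, -4) + (1, 1) ⊗ (1, 1, 0) ⊗ (-4, 0, -2) + (1, 1) ⊗ (1, 2, -1) ⊗ (0, -4, -4) (one valid choice — decompositions are not unique — normalised so each a, b is primitive with positive first nonzero entry; check it by expanding all entries), so rank(T) ≤ 3.
These bounds meet, so rank(T) = 3.
Check entry T[0,0,1] = -4: (0)·(2)·(4) + (1)·(1)·(0) + (1)·(1)·(-4) = -4.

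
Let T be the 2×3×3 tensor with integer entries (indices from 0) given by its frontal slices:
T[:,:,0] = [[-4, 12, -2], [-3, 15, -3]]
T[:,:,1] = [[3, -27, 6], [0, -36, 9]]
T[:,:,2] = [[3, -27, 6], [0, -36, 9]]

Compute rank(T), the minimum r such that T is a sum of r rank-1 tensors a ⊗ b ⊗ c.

Lower bound: in the mode-1 unfolding of T (rows indexed by i, columns by (j,k)) the 2×2 minor on rows i ∈ {0, 1}, columns (j,k) ∈ {(0,0), (0,1)} is det [[-4, 3], [-3, 0]] = 9 ≠ 0, so that unfolding has rank ≥ 2 and hence rank(T) ≥ 2 (CP rank is at least every unfolding rank, though it can be larger).
Upper bound: with S_k = T[:,:,k], the two rank-1 terms a₁b₁ᵀ, a₂b₂ᵀ are the rank-1 members of the pencil x·S₀ + y·S₁.
The 2×2 minor of x·S₀ + y·S₁ on rows {0,1}, columns {0,1} is −24·x² + 108·xy − 108·y² = (-12)·(2·x − 3·y)(x − 3·y), vanishing at (x:y) = (3:2) and (3:1).
M₁ = 3·S₀ + 2·S₁ = [[-6, -18, 6], [-9, -27, 9]] = (-3)·[2, 3][1, 3, -1]ᵀ and M₂ = 3·S₀ + S₁ = [[-9, 9, 0], [-9, 9, 0]] = (-9)·[1, 1][1, -1, 0]ᵀ, so take a₁ = [2, 3], b₁ = [1, 3, -1], a₂ = [1, 1], b₂ = [1, -1, 0].
Each slice is an integer combination of E₁ = a₁b₁ᵀ and E₂ = a₂b₂ᵀ: S₀ = E₁ − 6·E₂, S₁ = −3·E₁ + 9·E₂, S₂ = −3·E₁ + 9·E₂; reading off coefficients, c₁ = [1, -3, -3] and c₂ = [-6, 9, 9].
Hence T = [2, 3] ⊗ [1, 3, -1] ⊗ [1, -3, -3] + [1, 1] ⊗ [1, -1, 0] ⊗ [-6, 9, 9], so rank(T) ≤ 2.
These bounds meet, so rank(T) = 2.

2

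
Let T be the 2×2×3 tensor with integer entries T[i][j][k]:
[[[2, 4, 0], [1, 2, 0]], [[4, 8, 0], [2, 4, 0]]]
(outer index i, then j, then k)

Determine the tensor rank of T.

Lower bound: T ≠ 0 (e.g. T[0,0,0] = 2), so rank(T) ≥ 1.
Upper bound: if T = a ⊗ b ⊗ c then every fibre of T is a multiple of the corresponding factor, so read the factors off the fibres through the nonzero entry T[0,0,0] = 2.
The mode-1 fibre T[:,0,0] = [2, 4] gives a = [1, 2] (primitive direction); the mode-2 fibre T[0,:,0] = [2, 1] gives b = [2, 1]; then c[k] = T[0,0,k] / (a[0]·b[0]) = [2, 4, 0] / 2 = [1, 2, 0].
Expanding [1, 2] ⊗ [2, 1] ⊗ [1, 2, 0] reproduces all 12 entries of T, so T = [1, 2] ⊗ [2, 1] ⊗ [1, 2, 0] and rank(T) ≤ 1.
These bounds meet, so rank(T) = 1.
Check entry T[1,1,2] = 0: (2)·(1)·(0) = 0.

1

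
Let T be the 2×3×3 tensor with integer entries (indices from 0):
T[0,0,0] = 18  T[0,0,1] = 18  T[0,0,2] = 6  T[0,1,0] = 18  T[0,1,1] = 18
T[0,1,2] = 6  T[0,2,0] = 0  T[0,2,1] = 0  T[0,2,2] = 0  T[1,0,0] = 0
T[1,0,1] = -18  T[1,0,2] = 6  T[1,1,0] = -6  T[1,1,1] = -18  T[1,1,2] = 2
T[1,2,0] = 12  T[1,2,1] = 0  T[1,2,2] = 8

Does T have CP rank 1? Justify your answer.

No

The mode-2 unfolding of T (rows indexed by j, columns by (i,k) = (0,0), (0,1), (0,2), (1,0), (1,1), (1,2)) is [[18, 18, 6, 0, -18, 6], [18, 18, 6, -6, -18, 2], [0, 0, 0, 12, 0, 8]].
There the 2×2 minor on rows j ∈ {0, 1}, columns (i,k) ∈ {(0,0), (1,0)} is det [[18, 0], [18, -6]] = -108 ≠ 0, so this unfolding has rank ≥ 2; CP rank is at least every unfolding rank, so rank(T) ≥ 2.
In particular rank(T) ≥ 2 > 1, so T is not rank-1.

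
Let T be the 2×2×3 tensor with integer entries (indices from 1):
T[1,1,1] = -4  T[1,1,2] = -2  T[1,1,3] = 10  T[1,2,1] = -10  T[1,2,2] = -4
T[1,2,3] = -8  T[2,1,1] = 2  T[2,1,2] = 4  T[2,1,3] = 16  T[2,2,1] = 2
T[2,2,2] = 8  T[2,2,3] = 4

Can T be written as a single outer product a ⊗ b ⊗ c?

No

The mode-3 unfolding of T (rows indexed by k, columns by (i,j) = (1,1), (1,2), (2,1), (2,2)) is [[-4, -10, 2, 2], [-2, -4, 4, 8], [10, -8, 16, 4]].
There the 3×3 minor on rows k ∈ {1, 2, 3}, columns (i,j) ∈ {(1,1), (1,2), (2,1)} is det [[-4, -10, 2], [-2, -4, 4], [10, -8, 16]] = -480 ≠ 0, so this unfolding has rank ≥ 3; CP rank is at least every unfolding rank, so rank(T) ≥ 3.
In particular rank(T) ≥ 3 > 1, so T is not rank-1.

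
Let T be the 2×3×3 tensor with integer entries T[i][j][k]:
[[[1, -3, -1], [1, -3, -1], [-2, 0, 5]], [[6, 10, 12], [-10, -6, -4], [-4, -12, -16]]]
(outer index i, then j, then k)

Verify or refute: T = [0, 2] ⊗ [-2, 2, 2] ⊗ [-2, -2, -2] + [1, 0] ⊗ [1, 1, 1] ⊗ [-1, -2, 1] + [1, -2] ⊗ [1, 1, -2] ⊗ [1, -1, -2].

Reconstruct entry (0,0,0) from the claimed factors: Σₗ aₗ[0]bₗ[0]cₗ[0] = (0)·(-2)·(-2) + (1)·(1)·(-1) + (1)·(1)·(1) = 0, but T[0,0,0] = 1. The claim is false.

No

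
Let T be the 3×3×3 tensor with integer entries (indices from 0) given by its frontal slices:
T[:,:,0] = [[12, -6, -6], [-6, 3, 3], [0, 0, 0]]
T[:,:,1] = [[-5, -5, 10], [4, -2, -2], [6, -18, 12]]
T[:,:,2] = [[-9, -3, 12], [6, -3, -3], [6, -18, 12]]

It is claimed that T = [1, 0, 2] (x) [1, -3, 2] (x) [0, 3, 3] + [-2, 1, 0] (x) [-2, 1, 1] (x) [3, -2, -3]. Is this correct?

Yes

Reconstruct entrywise from the claimed factors. For example, T[2,1,0] = 0 and Σₗ aₗ[2]bₗ[1]cₗ[0] = (2)·(-3)·(0) + (0)·(1)·(3) = 0; checking all 27 entries, every one matches. The claim holds.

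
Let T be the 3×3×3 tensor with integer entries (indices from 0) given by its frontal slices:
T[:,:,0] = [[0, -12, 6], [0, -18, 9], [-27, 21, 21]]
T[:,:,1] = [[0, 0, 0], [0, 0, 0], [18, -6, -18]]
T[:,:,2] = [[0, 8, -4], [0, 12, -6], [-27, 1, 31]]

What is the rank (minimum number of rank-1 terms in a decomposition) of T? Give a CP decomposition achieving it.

rank(T) = 2

Lower bound: in the mode-3 unfolding of T (rows indexed by k, columns by (i,j)) the 2×2 minor on rows k ∈ {0, 1}, columns (i,j) ∈ {(0,1), (2,0)} is det [[-12, -27], [0, 18]] = -216 ≠ 0, so that unfolding has rank ≥ 2 and hence rank(T) ≥ 2 (CP rank is at least every unfolding rank, though it can be larger).
Upper bound: with S_k = T[:,:,k], the two rank-1 terms a₁b₁ᵀ, a₂b₂ᵀ are the rank-1 members of the pencil x·S₀ + y·S₁.
The 2×2 minor of x·S₀ + y·S₁ on rows {0,2}, columns {0,1} is −324·x² + 216·xy = (-108)·(3·x − 2·y)(x), vanishing at (x:y) = (2:3) and (0:1).
M₁ = 2·S₀ + 3·S₁ = [[0, -24, 12], [0, -36, 18], [0, 24, -12]] = (-6)·[2, 3, -2][0, 2, -1]ᵀ and M₂ = S₁ = [[0, 0, 0], [0, 0, 0], [18, -6, -18]] = 6·[0, 0, 1][3, -1, -3]ᵀ, so take a₁ = [2, 3, -2], b₁ = [0, 2, -1], a₂ = [0, 0, 1], b₂ = [3, -1, -3].
Each slice is an integer combination of E₁ = a₁b₁ᵀ and E₂ = a₂b₂ᵀ: S₀ = −3·E₁ − 9·E₂, S₁ = 6·E₂, S₂ = 2·E₁ − 9·E₂; reading off coefficients, c₁ = [-3, 0, 2] and c₂ = [-9, 6, -9].
Hence T = [2, 3, -2] ∘ [0, 2, -1] ∘ [-3, 0, 2] + [0, 0, 1] ∘ [3, -1, -3] ∘ [-9, 6, -9], so rank(T) ≤ 2.
These bounds meet, so rank(T) = 2.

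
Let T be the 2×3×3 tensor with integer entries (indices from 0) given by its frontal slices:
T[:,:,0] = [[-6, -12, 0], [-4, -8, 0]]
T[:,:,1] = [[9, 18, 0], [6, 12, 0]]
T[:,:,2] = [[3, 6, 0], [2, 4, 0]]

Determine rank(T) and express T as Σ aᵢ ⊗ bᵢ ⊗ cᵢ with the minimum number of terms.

rank(T) = 1

Lower bound: T ≠ 0 (e.g. T[0,0,0] = -6), so rank(T) ≥ 1.
Upper bound: if T = a ⊗ b ⊗ c then every fibre of T is a multiple of the corresponding factor, so read the factors off the fibres through the nonzero entry T[0,0,0] = -6.
The mode-1 fibre T[:,0,0] = [-6, -4] gives a = [3, 2] (primitive direction); the mode-2 fibre T[0,:,0] = [-6, -12, 0] gives b = [1, 2, 0]; then c[k] = T[0,0,k] / (a[0]·b[0]) = [-6, 9, 3] / 3 = [-2, 3, 1].
Expanding [3, 2] ⊗ [1, 2, 0] ⊗ [-2, 3, 1] reproduces all 18 entries of T, so T = [3, 2] ⊗ [1, 2, 0] ⊗ [-2, 3, 1] and rank(T) ≤ 1.
These bounds meet, so rank(T) = 1.
Check entry T[0,2,0] = 0: (3)·(0)·(-2) = 0.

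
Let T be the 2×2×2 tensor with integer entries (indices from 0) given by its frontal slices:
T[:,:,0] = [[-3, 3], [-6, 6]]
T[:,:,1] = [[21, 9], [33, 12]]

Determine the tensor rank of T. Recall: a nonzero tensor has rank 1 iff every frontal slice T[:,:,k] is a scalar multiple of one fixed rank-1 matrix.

Lower bound: the mode-1 unfolding of T (rows indexed by i, columns by (j,k) = (0,0), (0,1), (1,0), (1,1)) is [[-3, 21, 3, 9], [-6, 33, 6, 12]].
There the 2×2 minor on rows i ∈ {0, 1}, columns (j,k) ∈ {(0,0), (0,1)} is det [[-3, 21], [-6, 33]] = 27 ≠ 0, so this unfolding has rank ≥ 2; CP rank is at least every unfolding rank, so rank(T) ≥ 2. (Flattening ranks never certify an upper bound on CP rank; for that we must actually write T with 2 rank-1 terms.)
Upper bound — finding two terms. Write S_k = T[:,:,k] for the frontal slices: S₀ = [[-3, 3], [-6, 6]], S₁ = [[21, 9], [33, 12]].
If T = a₁ ⊗ b₁ ⊗ c₁ + a₂ ⊗ b₂ ⊗ c₂ then each S_k = c₁[k]·a₁b₁ᵀ + c₂[k]·a₂b₂ᵀ. S₀ and S₁ are linearly independent, so a₁b₁ᵀ and a₂b₂ᵀ must span the same plane of matrices: they are the rank-1 matrices of the form x·S₀ + y·S₁.
det(x·S₀ + y·S₁) is 45·xy − 45·y² = 45·(x − y)(y), vanishing at (x:y) = (1:1) and (1:0).
M₁ = S₀ + S₁ = [[18, 12], [27, 18]] = 3·[2, 3][3, 2]ᵀ and M₂ = S₀ = [[-3, 3], [-6, 6]] = (-3)·[1, 2][1, -1]ᵀ, so take a₁ = [2, 3], b₁ = [3, 2], a₂ = [1, 2], b₂ = [1, -1].
Each slice is an integer combination of E₁ = a₁b₁ᵀ and E₂ = a₂b₂ᵀ: S₀ = −3·E₂, S₁ = 3·E₁ + 3·E₂; reading off coefficients, c₁ = [0, 3] and c₂ = [-3, 3].
Hence T = [2, 3] ⊗ [3, 2] ⊗ [0, 3] + [1, 2] ⊗ [1, -1] ⊗ [-3, 3], so rank(T) ≤ 2.
These bounds meet, so rank(T) = 2.

2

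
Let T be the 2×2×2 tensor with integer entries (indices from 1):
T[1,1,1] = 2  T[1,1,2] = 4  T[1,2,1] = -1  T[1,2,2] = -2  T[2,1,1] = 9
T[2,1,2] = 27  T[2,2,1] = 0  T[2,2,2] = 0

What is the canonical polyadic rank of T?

2

Lower bound: the mode-3 unfolding of T (rows indexed by k, columns by (i,j) = (1,1), (1,2), (2,1), (2,2)) is [[2, -1, 9, 0], [4, -2, 27, 0]].
There the 2×2 minor on rows k ∈ {1, 2}, columns (i,j) ∈ {(1,1), (2,1)} is det [[2, 9], [4, 27]] = 18 ≠ 0, so this unfolding has rank ≥ 2; CP rank is at least every unfolding rank, so rank(T) ≥ 2. (Flattening ranks never certify an upper bound on CP rank; for that we must actually write T with 2 rank-1 terms.)
Upper bound — finding two terms. Write S_k = T[:,:,k] for the frontal slices: S₁ = [[2, -1], [9, 0]], S₂ = [[4, -2], [27, 0]].
If T = a₁ ⊗ b₁ ⊗ c₁ + a₂ ⊗ b₂ ⊗ c₂ then each S_k = c₁[k]·a₁b₁ᵀ + c₂[k]·a₂b₂ᵀ. S₁ and S₂ are linearly independent, so a₁b₁ᵀ and a₂b₂ᵀ must span the same plane of matrices: they are the rank-1 matrices of the form x·S₁ + y·S₂.
det(x·S₁ + y·S₂) is 9·x² + 45·xy + 54·y² = 9·(x + 3·y)(x + 2·y), vanishing at (x:y) = (3:-1) and (2:-1).
M₁ = 3·S₁ − S₂ = [[2, -1], [0, 0]] = [1, 0][2, -1]ᵀ and M₂ = 2·S₁ − S₂ = [[0, 0], [-9, 0]] = (-9)·[0, 1][1, 0]ᵀ, so take a₁ = [1, 0], b₁ = [2, -1], a₂ = [0, 1], b₂ = [1, 0].
Each slice is an integer combination of E₁ = a₁b₁ᵀ and E₂ = a₂b₂ᵀ: S₁ = E₁ + 9·E₂, S₂ = 2·E₁ + 27·E₂; reading off coefficients, c₁ = [1, 2] and c₂ = [9, 27].
Hence T = [1, 0] ⊗ [2, -1] ⊗ [1, 2] + [0, 1] ⊗ [1, 0] ⊗ [9, 27], so rank(T) ≤ 2.
These bounds meet, so rank(T) = 2.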